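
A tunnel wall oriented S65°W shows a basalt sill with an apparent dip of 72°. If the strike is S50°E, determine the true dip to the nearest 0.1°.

The section is 65° from the strike.
tan(true dip) = tan 72° / sin 65° = 3.3958
true dip = arctan 3.3958 = 73.59°

73.6°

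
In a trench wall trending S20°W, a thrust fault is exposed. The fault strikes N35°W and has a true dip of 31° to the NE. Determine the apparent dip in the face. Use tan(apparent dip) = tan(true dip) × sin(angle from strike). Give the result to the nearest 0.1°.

26.2°

The section lies 55° from the strike.
tan(apparent dip) = tan 31° · sin 55° = 0.4922
α = arctan(0.4922) = 26.21°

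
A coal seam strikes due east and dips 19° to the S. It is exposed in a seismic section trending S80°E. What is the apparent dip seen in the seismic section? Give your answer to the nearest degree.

Angle between strike (due east) and section (S80°E): β = 10°.
tan(apparent dip) = tan 19° · sin 10° = 0.0598
apparent dip = arctan 0.0598 = 3.42°

3°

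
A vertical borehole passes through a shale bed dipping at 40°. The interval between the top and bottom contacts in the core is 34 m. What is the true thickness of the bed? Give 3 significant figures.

26.0 m

True thickness t = h · cos(dip) = 34 × cos 40°
t = 34 × 0.7660 = 26.046 m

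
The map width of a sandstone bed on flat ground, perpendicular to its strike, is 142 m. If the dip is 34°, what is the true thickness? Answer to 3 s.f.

True thickness t = w · sin(dip) = 142 × sin 34°
t = 142 × 0.5592 = 79.405 m

79.4 m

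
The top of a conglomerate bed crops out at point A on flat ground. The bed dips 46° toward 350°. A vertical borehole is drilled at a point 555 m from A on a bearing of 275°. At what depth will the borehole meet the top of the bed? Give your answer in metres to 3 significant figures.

149 m

The hole lies 75° from the dip direction, so the down-dip offset is 555 × cos 75° = 143.64 m.
Depth = down-dip offset × tan(dip) = 143.64 × tan 46° = 143.64 × 1.0355
Depth = 148.75 m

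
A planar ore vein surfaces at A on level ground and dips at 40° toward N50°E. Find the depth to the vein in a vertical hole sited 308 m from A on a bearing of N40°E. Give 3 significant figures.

255 m

The hole lies 10° from the dip direction, so the down-dip offset is 308 × cos 10° = 303.32 m.
Depth = down-dip offset × tan(dip) = 303.32 × tan 40° = 303.32 × 0.8391
Depth = 254.52 m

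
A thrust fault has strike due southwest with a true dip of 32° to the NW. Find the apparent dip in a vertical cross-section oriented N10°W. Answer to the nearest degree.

27°

The strike is due southwest and the section trends N10°W; the acute angle between them is β = 55°.
tan α = tan 32° × sin 55° = 0.6249 × 0.8192 = 0.5119
apparent dip = arctan 0.5119 = 27.11°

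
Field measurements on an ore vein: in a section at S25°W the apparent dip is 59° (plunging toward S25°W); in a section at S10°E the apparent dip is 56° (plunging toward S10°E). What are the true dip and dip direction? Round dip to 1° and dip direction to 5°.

true dip 59°, dip direction 200°

Represent each trace as a vector plunging at its apparent dip toward its trend (east-north-up frame): v₁ = (-0.218, -0.467, -0.857), v₂ = (0.097, -0.551, -0.829).
n = v₁ × v₂ = (-0.085, -0.264, 0.165) (taken with n_z > 0).
True dip = arccos(n_z / |n|) = arccos(0.5121) = 59.2°.
Dip direction = azimuth of (n_x, n_y) = atan2(-0.085, -0.264) = 198°.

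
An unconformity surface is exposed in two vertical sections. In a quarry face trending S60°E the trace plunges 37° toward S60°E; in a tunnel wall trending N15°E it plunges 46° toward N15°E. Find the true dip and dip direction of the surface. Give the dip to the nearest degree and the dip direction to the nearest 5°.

Represent each trace as a vector plunging at its apparent dip toward its trend (east-north-up frame): v₁ = (0.692, -0.399, -0.602), v₂ = (0.180, 0.671, -0.719).
n = v₁ × v₂ = (0.691, 0.389, 0.536) (taken with n_z > 0).
tan δ = √(n_x²+n_y²)/n_z = 0.793/0.536, so δ = 56.0°.
Dip direction = azimuth of (n_x, n_y) = atan2(0.691, 0.389) = 61°.

true dip 56°, dip direction 060°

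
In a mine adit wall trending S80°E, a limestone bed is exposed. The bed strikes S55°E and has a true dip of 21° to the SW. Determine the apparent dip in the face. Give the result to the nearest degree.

9°

The section lies 25° from the strike.
tan(apparent dip) = tan 21° · sin 25° = 0.1622
α = arctan(0.1622) = 9.21°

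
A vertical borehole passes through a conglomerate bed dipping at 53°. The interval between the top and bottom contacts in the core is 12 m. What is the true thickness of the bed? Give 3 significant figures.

True thickness t = h · cos(dip) = 12 × cos 53°
t = 12 × 0.6018 = 7.222 m

7.22 m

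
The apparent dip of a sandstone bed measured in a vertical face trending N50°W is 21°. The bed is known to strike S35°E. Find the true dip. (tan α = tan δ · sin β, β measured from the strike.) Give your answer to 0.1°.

56.0°

β = acute angle between strike S35°E and section N50°W = 15°.
tan δ = tan α / sin β = tan 21° / sin 15° = 0.3839 / 0.2588 = 1.4831
true dip = arctan 1.4831 = 56.01°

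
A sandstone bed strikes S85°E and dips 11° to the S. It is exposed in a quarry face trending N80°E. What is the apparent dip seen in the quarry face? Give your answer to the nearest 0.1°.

Angle between strike (S85°E) and section (N80°E): β = 15°.
tan(apparent dip) = tan 11° · sin 15° = 0.0503
apparent dip = arctan 0.0503 = 2.88°

2.9°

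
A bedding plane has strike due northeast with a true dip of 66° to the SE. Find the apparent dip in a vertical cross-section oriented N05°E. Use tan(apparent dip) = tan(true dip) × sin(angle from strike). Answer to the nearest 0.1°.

55.3°

The strike is due northeast and the section trends N05°E; the acute angle between them is β = 40°.
tan α = tan 66° × sin 40° = 2.2460 × 0.6428 = 1.4437
apparent dip = arctan 1.4437 = 55.29°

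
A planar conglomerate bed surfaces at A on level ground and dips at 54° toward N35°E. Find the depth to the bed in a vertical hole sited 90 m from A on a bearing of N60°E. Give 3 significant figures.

112 m

The hole lies 25° from the dip direction, so the down-dip offset is 90 × cos 25° = 81.57 m.
Depth = down-dip offset × tan(dip) = 81.57 × tan 54° = 81.57 × 1.3764
Depth = 112.27 m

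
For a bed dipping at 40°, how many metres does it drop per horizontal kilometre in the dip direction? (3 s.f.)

839 m

drop per km = 1000 × tan 40° = 1000 × 0.8391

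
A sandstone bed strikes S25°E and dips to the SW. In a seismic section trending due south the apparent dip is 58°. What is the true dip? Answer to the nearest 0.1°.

75.2°

β = acute angle between strike S25°E and section due south = 25°.
tan δ = tan α / sin β = tan 58° / sin 25° = 1.6003 / 0.4226 = 3.7867
true dip = arctan 3.7867 = 75.21°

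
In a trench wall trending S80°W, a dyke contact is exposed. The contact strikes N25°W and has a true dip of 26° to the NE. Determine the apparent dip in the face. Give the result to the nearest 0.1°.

Angle between strike (N25°W) and section (S80°W): β = 75°.
tan α = tan 26° × sin 75° = 0.4877 × 0.9659 = 0.4711
α = arctan(0.4711) = 25.23°

25.2°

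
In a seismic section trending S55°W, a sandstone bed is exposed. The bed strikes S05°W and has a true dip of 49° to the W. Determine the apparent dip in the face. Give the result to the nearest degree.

The section lies 50° from the strike.
tan α = tan 49° × sin 50° = 1.1504 × 0.7660 = 0.8812
apparent dip = arctan 0.8812 = 41.39°

41°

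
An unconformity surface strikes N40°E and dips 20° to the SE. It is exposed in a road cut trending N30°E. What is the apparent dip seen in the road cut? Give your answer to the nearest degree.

4°

The strike is N40°E and the section trends N30°E; the acute angle between them is β = 10°.
tan(apparent dip) = tan 20° · sin 10° = 0.0632
apparent dip = arctan 0.0632 = 3.62°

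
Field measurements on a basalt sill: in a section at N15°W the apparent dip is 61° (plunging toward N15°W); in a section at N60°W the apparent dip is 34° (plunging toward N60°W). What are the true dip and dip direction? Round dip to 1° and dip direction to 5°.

Each apparent-dip line lies in the plane. As unit vectors (x east, y north, z up), v₁ plunges 61°→N15°W and v₂ plunges 34°→N60°W.
n = v₁ × v₂ = (0.101, 0.558, 0.284) (taken with n_z > 0).
tan δ = √(n_x²+n_y²)/n_z = 0.567/0.284, so δ = 63.4°.
Dip direction = atan2(0.101, 0.558) = 10° (azimuth of n's horizontal projection).

true dip 63°, dip direction 010°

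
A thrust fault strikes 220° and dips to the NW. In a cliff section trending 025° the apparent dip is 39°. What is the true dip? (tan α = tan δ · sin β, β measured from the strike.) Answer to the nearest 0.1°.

72.3°

The section is 15° from the strike.
tan(true dip) = tan 39° / sin 15° = 3.1288
true dip = arctan 3.1288 = 72.28°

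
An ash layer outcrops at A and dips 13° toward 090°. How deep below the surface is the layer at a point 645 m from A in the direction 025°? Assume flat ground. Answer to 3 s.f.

62.9 m

The hole lies 65° from the dip direction, so the down-dip offset is 645 × cos 65° = 272.59 m.
Depth = down-dip offset × tan(dip) = 272.59 × tan 13° = 272.59 × 0.2309
Depth = 62.93 m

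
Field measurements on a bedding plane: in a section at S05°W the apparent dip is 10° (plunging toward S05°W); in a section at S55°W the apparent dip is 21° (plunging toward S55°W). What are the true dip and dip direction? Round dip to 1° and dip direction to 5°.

true dip 22°, dip direction 250°

The two traces are lines in the plane: v₁ = (sin 185°·cos 10°, cos 185°·cos 10°, −sin 10°), v₂ = (sin 235°·cos 21°, cos 235°·cos 21°, −sin 21°).
Cross product v₁ × v₂ gives the pole to the plane: n ∝ (-0.259, -0.102, 0.704).
tan δ = √(n_x²+n_y²)/n_z = 0.278/0.704, so δ = 21.5°.
Dip direction = atan2(-0.259, -0.102) = 248° (azimuth of n's horizontal projection).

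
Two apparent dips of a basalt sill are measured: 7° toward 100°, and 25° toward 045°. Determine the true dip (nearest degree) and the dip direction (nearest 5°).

Each apparent-dip line lies in the plane. As unit vectors (x east, y north, z up), v₁ plunges 7°→100° and v₂ plunges 25°→045°.
The plane normal is n = v₁ × v₂ ∝ (0.151, 0.335, 0.737).
True dip = arccos(n_z / |n|) = arccos(0.8949) = 26.5°.
The horizontal component of n points toward azimuth atan2(n_x, n_y) = 24°, the dip direction.

true dip 27°, dip direction 025°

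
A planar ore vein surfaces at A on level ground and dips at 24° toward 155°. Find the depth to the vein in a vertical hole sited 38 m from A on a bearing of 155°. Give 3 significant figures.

16.9 m

The hole is directly down-dip from the outcrop, so the down-dip offset is 38 m.
Depth = down-dip offset × tan(dip) = 38.00 × tan 24° = 38.00 × 0.4452
Depth = 16.92 m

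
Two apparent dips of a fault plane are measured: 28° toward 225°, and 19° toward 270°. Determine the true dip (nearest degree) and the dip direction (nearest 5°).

true dip 28°, dip direction 220°

The two traces are lines in the plane: v₁ = (sin 225°·cos 28°, cos 225°·cos 28°, −sin 28°), v₂ = (sin 270°·cos 19°, cos 270°·cos 19°, −sin 19°).
n = v₁ × v₂ = (-0.203, -0.241, 0.590) (taken with n_z > 0).
tan δ = √(n_x²+n_y²)/n_z = 0.315/0.590, so δ = 28.1°.
The horizontal component of n points toward azimuth atan2(n_x, n_y) = 220°, the dip direction.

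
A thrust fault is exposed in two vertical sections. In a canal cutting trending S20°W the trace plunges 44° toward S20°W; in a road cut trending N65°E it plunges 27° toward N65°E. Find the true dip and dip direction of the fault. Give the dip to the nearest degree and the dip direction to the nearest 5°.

The two traces are lines in the plane: v₁ = (sin 200°·cos 44°, cos 200°·cos 44°, −sin 44°), v₂ = (sin 65°·cos 27°, cos 65°·cos 27°, −sin 27°).
The plane normal is n = v₁ × v₂ ∝ (0.568, -0.673, 0.453).
True dip = arccos(n_z / |n|) = arccos(0.4576) = 62.8°.
Dip direction = atan2(0.568, -0.673) = 140° (azimuth of n's horizontal projection).

true dip 63°, dip direction 140°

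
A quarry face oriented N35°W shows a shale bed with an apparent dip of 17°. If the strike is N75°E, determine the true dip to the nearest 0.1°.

The section is 70° from the strike.
tan(true dip) = tan 17° / sin 70° = 0.3254
δ = arctan(0.3254) = 18.02°

18.0°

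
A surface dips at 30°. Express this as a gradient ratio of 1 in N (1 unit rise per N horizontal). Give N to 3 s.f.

1 : N means tan θ = 1/N, so N = 1/tan 30° = 1/0.5774

1 in 1.73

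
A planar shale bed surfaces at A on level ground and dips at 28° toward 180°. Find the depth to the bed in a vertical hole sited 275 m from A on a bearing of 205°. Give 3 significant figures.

The hole lies 25° from the dip direction, so the down-dip offset is 275 × cos 25° = 249.23 m.
Depth = down-dip offset × tan(dip) = 249.23 × tan 28° = 249.23 × 0.5317
Depth = 132.52 m

133 m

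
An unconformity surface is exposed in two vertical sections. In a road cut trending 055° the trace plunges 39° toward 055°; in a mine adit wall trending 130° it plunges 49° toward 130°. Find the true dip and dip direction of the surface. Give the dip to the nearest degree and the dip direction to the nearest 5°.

Represent each trace as a vector plunging at its apparent dip toward its trend (east-north-up frame): v₁ = (0.637, 0.446, -0.629), v₂ = (0.503, -0.422, -0.755).
The plane normal is n = v₁ × v₂ ∝ (0.602, -0.164, 0.492).
True dip = arccos(n_z / |n|) = arccos(0.6197) = 51.7°.
Dip direction = azimuth of (n_x, n_y) = atan2(0.602, -0.164) = 105°.

true dip 52°, dip direction 105°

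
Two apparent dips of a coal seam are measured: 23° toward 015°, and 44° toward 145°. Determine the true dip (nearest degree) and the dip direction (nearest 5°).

Represent each trace as a vector plunging at its apparent dip toward its trend (east-north-up frame): v₁ = (0.238, 0.889, -0.391), v₂ = (0.413, -0.589, -0.695).
The plane normal is n = v₁ × v₂ ∝ (0.848, -0.004, 0.507).
Dip δ = arctan(|n_h|/n_z) = arctan(0.848/0.507) = 59.1°.
Dip direction = azimuth of (n_x, n_y) = atan2(0.848, -0.004) = 90°.

true dip 59°, dip direction 090°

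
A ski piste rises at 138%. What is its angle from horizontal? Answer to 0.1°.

tan θ = 138/100 = 1.3800
θ = arctan(1.3800) = 54.07°

54.1°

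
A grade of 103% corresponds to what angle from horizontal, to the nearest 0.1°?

45.8°

tan θ = 103/100 = 1.0300
θ = arctan(1.0300) = 45.85°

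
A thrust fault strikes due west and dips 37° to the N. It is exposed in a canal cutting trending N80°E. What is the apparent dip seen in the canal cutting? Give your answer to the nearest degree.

The strike is due west and the section trends N80°E; the acute angle between them is β = 10°.
tan(apparent dip) = tan 37° · sin 10° = 0.1309
α = arctan(0.1309) = 7.45°

7°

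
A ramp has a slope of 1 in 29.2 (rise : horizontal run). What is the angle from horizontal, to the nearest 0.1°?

2.0°

tan θ = 1/29.2 = 0.0342
θ = arctan(0.0342) = 1.96°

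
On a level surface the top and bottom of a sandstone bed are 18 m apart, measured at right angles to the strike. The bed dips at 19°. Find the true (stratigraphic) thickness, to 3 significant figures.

True thickness t = w · sin(dip) = 18 × sin 19°
t = 18 × 0.3256 = 5.860 m

5.86 m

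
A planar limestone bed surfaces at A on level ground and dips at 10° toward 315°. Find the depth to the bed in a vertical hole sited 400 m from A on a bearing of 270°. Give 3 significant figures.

The hole lies 45° from the dip direction, so the down-dip offset is 400 × cos 45° = 282.84 m.
Depth = down-dip offset × tan(dip) = 282.84 × tan 10° = 282.84 × 0.1763
Depth = 49.87 m

49.9 m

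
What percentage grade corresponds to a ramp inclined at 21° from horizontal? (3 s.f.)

38.4%

grade % = 100 × tan 21° = 100 × 0.3839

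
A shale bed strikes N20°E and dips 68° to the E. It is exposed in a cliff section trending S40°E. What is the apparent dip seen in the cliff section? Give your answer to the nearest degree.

65°

Angle between strike (N20°E) and section (S40°E): β = 60°.
tan(apparent dip) = tan 68° · sin 60° = 2.1435
α = arctan(2.1435) = 64.99°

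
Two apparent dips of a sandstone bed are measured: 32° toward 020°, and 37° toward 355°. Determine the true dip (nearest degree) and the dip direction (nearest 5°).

Each apparent-dip line lies in the plane. As unit vectors (x east, y north, z up), v₁ plunges 32°→020° and v₂ plunges 37°→355°.
The plane normal is n = v₁ × v₂ ∝ (-0.058, 0.211, 0.286).
True dip = arccos(n_z / |n|) = arccos(0.7939) = 37.5°.
Dip direction = azimuth of (n_x, n_y) = atan2(-0.058, 0.211) = 345°.

true dip 37°, dip direction 345°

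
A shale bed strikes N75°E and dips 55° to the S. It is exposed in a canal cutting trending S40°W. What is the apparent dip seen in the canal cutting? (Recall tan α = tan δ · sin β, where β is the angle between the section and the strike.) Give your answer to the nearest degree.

The strike is N75°E and the section trends S40°W; the acute angle between them is β = 35°.
tan α = tan 55° × sin 35° = 1.4281 × 0.5736 = 0.8192
apparent dip = arctan 0.8192 = 39.32°

39°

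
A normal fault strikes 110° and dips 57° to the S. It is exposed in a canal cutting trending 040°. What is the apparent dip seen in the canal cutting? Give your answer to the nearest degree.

Angle between strike (110°) and section (040°): β = 70°.
tan α = tan 57° × sin 70° = 1.5399 × 0.9397 = 1.4470
apparent dip = arctan 1.4470 = 55.35°

55°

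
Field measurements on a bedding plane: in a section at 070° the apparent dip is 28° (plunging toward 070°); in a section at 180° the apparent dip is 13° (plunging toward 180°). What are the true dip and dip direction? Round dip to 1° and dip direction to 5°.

Represent each trace as a vector plunging at its apparent dip toward its trend (east-north-up frame): v₁ = (0.830, 0.302, -0.469), v₂ = (0.000, -0.974, -0.225).
The plane normal is n = v₁ × v₂ ∝ (0.525, -0.187, 0.808).
tan δ = √(n_x²+n_y²)/n_z = 0.558/0.808, so δ = 34.6°.
Dip direction = atan2(0.525, -0.187) = 110° (azimuth of n's horizontal projection).

true dip 35°, dip direction 110°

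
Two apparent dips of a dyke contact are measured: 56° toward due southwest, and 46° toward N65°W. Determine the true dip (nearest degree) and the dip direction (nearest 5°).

true dip 58°, dip direction 245°

Represent each trace as a vector plunging at its apparent dip toward its trend (east-north-up frame): v₁ = (-0.395, -0.395, -0.829), v₂ = (-0.630, 0.294, -0.719).
n = v₁ × v₂ = (-0.528, -0.238, 0.365) (taken with n_z > 0).
tan δ = √(n_x²+n_y²)/n_z = 0.579/0.365, so δ = 57.8°.
Dip direction = atan2(-0.528, -0.238) = 246° (azimuth of n's horizontal projection).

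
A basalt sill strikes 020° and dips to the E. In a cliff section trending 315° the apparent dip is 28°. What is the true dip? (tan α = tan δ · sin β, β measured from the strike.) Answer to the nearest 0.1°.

30.4°

β = acute angle between strike 020° and section 315° = 65°.
tan(true dip) = tan 28° / sin 65° = 0.5867
true dip = arctan 0.5867 = 30.40°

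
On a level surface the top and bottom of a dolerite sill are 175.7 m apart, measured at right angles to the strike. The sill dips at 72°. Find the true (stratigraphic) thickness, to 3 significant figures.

True thickness t = w · sin(dip) = 175.7 × sin 72°
t = 175.7 × 0.9511 = 167.101 m

167 m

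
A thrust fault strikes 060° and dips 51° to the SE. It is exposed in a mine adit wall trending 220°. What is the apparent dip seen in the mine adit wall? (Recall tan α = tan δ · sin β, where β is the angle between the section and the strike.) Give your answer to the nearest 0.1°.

22.9°

The strike is 060° and the section trends 220°; the acute angle between them is β = 20°.
tan(apparent dip) = tan 51° · sin 20° = 0.4224
apparent dip = arctan 0.4224 = 22.90°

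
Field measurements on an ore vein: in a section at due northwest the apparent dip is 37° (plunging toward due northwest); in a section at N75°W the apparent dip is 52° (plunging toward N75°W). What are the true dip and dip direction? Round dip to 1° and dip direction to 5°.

Represent each trace as a vector plunging at its apparent dip toward its trend (east-north-up frame): v₁ = (-0.565, 0.565, -0.602), v₂ = (-0.595, 0.159, -0.788).
n = v₁ × v₂ = (-0.349, -0.087, 0.246) (taken with n_z > 0).
tan δ = √(n_x²+n_y²)/n_z = 0.360/0.246, so δ = 55.7°.
Dip direction = azimuth of (n_x, n_y) = atan2(-0.349, -0.087) = 256°.

true dip 56°, dip direction 255°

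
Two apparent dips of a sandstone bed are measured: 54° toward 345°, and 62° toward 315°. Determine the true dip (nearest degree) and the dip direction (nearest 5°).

The two traces are lines in the plane: v₁ = (sin 345°·cos 54°, cos 345°·cos 54°, −sin 54°), v₂ = (sin 315°·cos 62°, cos 315°·cos 62°, −sin 62°).
Cross product v₁ × v₂ gives the pole to the plane: n ∝ (-0.233, 0.134, 0.138).
True dip = arccos(n_z / |n|) = arccos(0.4568) = 62.8°.
The horizontal component of n points toward azimuth atan2(n_x, n_y) = 300°, the dip direction.

true dip 63°, dip direction 300°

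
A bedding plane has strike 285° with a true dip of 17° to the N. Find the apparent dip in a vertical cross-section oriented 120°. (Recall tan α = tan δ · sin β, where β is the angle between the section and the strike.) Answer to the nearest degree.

5°

The section lies 15° from the strike.
tan α = tan 17° × sin 15° = 0.3057 × 0.2588 = 0.0791
apparent dip = arctan 0.0791 = 4.52°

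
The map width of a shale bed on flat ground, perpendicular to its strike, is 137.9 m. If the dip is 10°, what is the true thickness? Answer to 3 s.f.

True thickness t = w · sin(dip) = 137.9 × sin 10°
t = 137.9 × 0.1736 = 23.946 m

23.9 m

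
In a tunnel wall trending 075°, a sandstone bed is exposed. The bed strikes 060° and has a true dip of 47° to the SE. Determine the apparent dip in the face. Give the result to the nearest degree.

The section lies 15° from the strike.
tan(apparent dip) = tan 47° · sin 15° = 0.2775
α = arctan(0.2775) = 15.51°

16°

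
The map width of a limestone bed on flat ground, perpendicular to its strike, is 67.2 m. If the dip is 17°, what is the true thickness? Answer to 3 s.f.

True thickness t = w · sin(dip) = 67.2 × sin 17°
t = 67.2 × 0.2924 = 19.647 m

19.6 m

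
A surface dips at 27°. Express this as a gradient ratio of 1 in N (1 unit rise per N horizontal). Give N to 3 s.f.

1 : N means tan θ = 1/N, so N = 1/tan 27° = 1/0.5095

1 in 1.96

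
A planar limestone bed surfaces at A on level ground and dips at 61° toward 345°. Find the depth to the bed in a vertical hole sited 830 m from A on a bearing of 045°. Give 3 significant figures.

The hole lies 60° from the dip direction, so the down-dip offset is 830 × cos 60° = 415.00 m.
Depth = down-dip offset × tan(dip) = 415.00 × tan 61° = 415.00 × 1.8040
Depth = 748.68 m

749 m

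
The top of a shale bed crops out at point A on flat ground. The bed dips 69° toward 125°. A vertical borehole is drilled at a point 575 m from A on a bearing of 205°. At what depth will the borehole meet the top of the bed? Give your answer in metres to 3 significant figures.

260 m

The hole lies 80° from the dip direction, so the down-dip offset is 575 × cos 80° = 99.85 m.
Depth = down-dip offset × tan(dip) = 99.85 × tan 69° = 99.85 × 2.6051
Depth = 260.11 m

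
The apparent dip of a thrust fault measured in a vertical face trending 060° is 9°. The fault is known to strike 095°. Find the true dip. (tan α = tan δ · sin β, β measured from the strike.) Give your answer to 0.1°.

β = acute angle between strike 095° and section 060° = 35°.
tan δ = tan α / sin β = tan 9° / sin 35° = 0.1584 / 0.5736 = 0.2761
δ = arctan(0.2761) = 15.44°

15.4°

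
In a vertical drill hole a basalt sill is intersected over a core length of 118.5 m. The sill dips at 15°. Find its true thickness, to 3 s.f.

114 m

True thickness t = h · cos(dip) = 118.5 × cos 15°
t = 118.5 × 0.9659 = 114.462 m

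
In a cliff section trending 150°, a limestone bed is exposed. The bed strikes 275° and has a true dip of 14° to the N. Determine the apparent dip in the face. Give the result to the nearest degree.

12°

Angle between strike (275°) and section (150°): β = 55°.
tan α = tan 14° × sin 55° = 0.2493 × 0.8192 = 0.2042
α = arctan(0.2042) = 11.54°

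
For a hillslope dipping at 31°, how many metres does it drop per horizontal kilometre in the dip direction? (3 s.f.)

601 m

drop per km = 1000 × tan 31° = 1000 × 0.6009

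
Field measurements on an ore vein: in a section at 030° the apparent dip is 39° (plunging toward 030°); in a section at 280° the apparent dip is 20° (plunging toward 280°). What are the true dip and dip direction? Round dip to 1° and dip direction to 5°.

true dip 47°, dip direction 350°

Represent each trace as a vector plunging at its apparent dip toward its trend (east-north-up frame): v₁ = (0.389, 0.673, -0.629), v₂ = (-0.925, 0.163, -0.342).
n = v₁ × v₂ = (-0.127, 0.715, 0.686) (taken with n_z > 0).
tan δ = √(n_x²+n_y²)/n_z = 0.727/0.686, so δ = 46.6°.
The horizontal component of n points toward azimuth atan2(n_x, n_y) = 350°, the dip direction.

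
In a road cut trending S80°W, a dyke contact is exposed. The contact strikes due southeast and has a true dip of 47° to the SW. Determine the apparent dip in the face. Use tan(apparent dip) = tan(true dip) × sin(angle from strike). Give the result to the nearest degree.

Angle between strike (due southeast) and section (S80°W): β = 55°.
tan(apparent dip) = tan 47° · sin 55° = 0.8784
apparent dip = arctan 0.8784 = 41.30°

41°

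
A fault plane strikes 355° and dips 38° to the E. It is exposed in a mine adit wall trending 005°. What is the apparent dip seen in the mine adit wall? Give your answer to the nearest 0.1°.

7.7°

Angle between strike (355°) and section (005°): β = 10°.
tan α = tan 38° × sin 10° = 0.7813 × 0.1736 = 0.1357
α = arctan(0.1357) = 7.73°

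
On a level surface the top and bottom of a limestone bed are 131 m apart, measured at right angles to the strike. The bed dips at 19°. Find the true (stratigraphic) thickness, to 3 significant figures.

True thickness t = w · sin(dip) = 131 × sin 19°
t = 131 × 0.3256 = 42.649 m

42.6 m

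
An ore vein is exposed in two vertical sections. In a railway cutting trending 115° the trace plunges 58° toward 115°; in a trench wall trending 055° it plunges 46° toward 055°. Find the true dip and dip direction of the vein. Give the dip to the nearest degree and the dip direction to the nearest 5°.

Each apparent-dip line lies in the plane. As unit vectors (x east, y north, z up), v₁ plunges 58°→115° and v₂ plunges 46°→055°.
n = v₁ × v₂ = (0.499, -0.137, 0.319) (taken with n_z > 0).
Dip δ = arctan(|n_h|/n_z) = arctan(0.517/0.319) = 58.4°.
Dip direction = atan2(0.499, -0.137) = 105° (azimuth of n's horizontal projection).

true dip 58°, dip direction 105°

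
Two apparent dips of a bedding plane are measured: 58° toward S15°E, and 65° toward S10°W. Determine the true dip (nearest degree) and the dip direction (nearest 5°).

The two traces are lines in the plane: v₁ = (sin 165°·cos 58°, cos 165°·cos 58°, −sin 58°), v₂ = (sin 190°·cos 65°, cos 190°·cos 65°, −sin 65°).
n = v₁ × v₂ = (-0.111, -0.187, 0.095) (taken with n_z > 0).
Dip δ = arctan(|n_h|/n_z) = arctan(0.217/0.095) = 66.4°.
Dip direction = azimuth of (n_x, n_y) = atan2(-0.111, -0.187) = 211°.

true dip 66°, dip direction 210°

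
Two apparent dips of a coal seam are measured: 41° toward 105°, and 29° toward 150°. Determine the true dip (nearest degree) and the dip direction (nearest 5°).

The two traces are lines in the plane: v₁ = (sin 105°·cos 41°, cos 105°·cos 41°, −sin 41°), v₂ = (sin 150°·cos 29°, cos 150°·cos 29°, −sin 29°).
Cross product v₁ × v₂ gives the pole to the plane: n ∝ (0.402, -0.067, 0.467).
Dip δ = arctan(|n_h|/n_z) = arctan(0.408/0.467) = 41.1°.
Dip direction = azimuth of (n_x, n_y) = atan2(0.402, -0.067) = 99°.

true dip 41°, dip direction 100°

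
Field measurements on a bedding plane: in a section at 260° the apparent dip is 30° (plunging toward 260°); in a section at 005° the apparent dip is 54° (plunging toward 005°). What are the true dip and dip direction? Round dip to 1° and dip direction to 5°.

true dip 59°, dip direction 330°

Each apparent-dip line lies in the plane. As unit vectors (x east, y north, z up), v₁ plunges 30°→260° and v₂ plunges 54°→005°.
Cross product v₁ × v₂ gives the pole to the plane: n ∝ (-0.414, 0.716, 0.492).
True dip = arccos(n_z / |n|) = arccos(0.5111) = 59.3°.
Dip direction = azimuth of (n_x, n_y) = atan2(-0.414, 0.716) = 330°.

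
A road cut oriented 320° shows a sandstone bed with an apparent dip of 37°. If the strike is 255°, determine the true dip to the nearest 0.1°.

39.7°

β = acute angle between strike 255° and section 320° = 65°.
tan(true dip) = tan 37° / sin 65° = 0.8315
δ = arctan(0.8315) = 39.74°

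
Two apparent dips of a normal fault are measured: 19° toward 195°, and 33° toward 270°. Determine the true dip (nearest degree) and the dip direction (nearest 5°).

true dip 34°, dip direction 255°

The two traces are lines in the plane: v₁ = (sin 195°·cos 19°, cos 195°·cos 19°, −sin 19°), v₂ = (sin 270°·cos 33°, cos 270°·cos 33°, −sin 33°).
n = v₁ × v₂ = (-0.497, -0.140, 0.766) (taken with n_z > 0).
Dip δ = arctan(|n_h|/n_z) = arctan(0.517/0.766) = 34.0°.
The horizontal component of n points toward azimuth atan2(n_x, n_y) = 254°, the dip direction.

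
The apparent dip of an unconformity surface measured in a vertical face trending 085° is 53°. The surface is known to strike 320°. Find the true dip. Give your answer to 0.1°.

The section is 55° from the strike.
tan(true dip) = tan 53° / sin 55° = 1.6200
δ = arctan(1.6200) = 58.31°

58.3°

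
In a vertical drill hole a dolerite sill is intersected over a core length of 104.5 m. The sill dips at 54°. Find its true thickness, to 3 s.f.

61.4 m

True thickness t = h · cos(dip) = 104.5 × cos 54°
t = 104.5 × 0.5878 = 61.424 m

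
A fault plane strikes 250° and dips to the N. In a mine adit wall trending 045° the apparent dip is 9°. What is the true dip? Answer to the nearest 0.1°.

The section is 25° from the strike.
tan δ = tan α / sin β = tan 9° / sin 25° = 0.1584 / 0.4226 = 0.3748
δ = arctan(0.3748) = 20.54°

20.5°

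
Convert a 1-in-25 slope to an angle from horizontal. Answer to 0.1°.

2.3°

tan θ = 1/25 = 0.0400
θ = arctan(0.0400) = 2.29°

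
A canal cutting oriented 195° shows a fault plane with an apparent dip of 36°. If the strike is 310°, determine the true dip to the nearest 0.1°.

38.7°

β = acute angle between strike 310° and section 195° = 65°.
tan(true dip) = tan 36° / sin 65° = 0.8017
δ = arctan(0.8017) = 38.72°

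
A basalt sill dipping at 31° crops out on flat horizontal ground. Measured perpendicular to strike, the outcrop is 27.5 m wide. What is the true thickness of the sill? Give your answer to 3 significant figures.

14.2 m

True thickness t = w · sin(dip) = 27.5 × sin 31°
t = 27.5 × 0.5150 = 14.164 m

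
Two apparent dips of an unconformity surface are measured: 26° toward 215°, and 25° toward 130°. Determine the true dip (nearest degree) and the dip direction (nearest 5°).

true dip 33°, dip direction 175°

Each apparent-dip line lies in the plane. As unit vectors (x east, y north, z up), v₁ plunges 26°→215° and v₂ plunges 25°→130°.
The plane normal is n = v₁ × v₂ ∝ (0.056, -0.522, 0.811).
tan δ = √(n_x²+n_y²)/n_z = 0.525/0.811, so δ = 32.9°.
The horizontal component of n points toward azimuth atan2(n_x, n_y) = 174°, the dip direction.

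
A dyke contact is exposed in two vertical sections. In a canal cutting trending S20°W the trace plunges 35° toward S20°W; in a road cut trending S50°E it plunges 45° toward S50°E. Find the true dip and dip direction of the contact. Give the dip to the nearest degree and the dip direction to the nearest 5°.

Each apparent-dip line lies in the plane. As unit vectors (x east, y north, z up), v₁ plunges 35°→S20°W and v₂ plunges 45°→S50°E.
Cross product v₁ × v₂ gives the pole to the plane: n ∝ (0.284, -0.509, 0.544).
Dip δ = arctan(|n_h|/n_z) = arctan(0.582/0.544) = 46.9°.
The horizontal component of n points toward azimuth atan2(n_x, n_y) = 151°, the dip direction.

true dip 47°, dip direction 150°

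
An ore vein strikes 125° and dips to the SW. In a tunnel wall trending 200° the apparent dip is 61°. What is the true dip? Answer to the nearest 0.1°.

The section is 75° from the strike.
tan(true dip) = tan 61° / sin 75° = 1.8677
true dip = arctan 1.8677 = 61.83°

61.8°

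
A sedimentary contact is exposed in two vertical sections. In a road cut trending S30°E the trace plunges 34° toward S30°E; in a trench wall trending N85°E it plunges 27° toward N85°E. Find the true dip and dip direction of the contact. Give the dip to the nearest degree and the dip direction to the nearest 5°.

The two traces are lines in the plane: v₁ = (sin 150°·cos 34°, cos 150°·cos 34°, −sin 34°), v₂ = (sin 85°·cos 27°, cos 85°·cos 27°, −sin 27°).
Cross product v₁ × v₂ gives the pole to the plane: n ∝ (0.369, -0.308, 0.669).
tan δ = √(n_x²+n_y²)/n_z = 0.481/0.669, so δ = 35.7°.
Dip direction = atan2(0.369, -0.308) = 130° (azimuth of n's horizontal projection).

true dip 36°, dip direction 130°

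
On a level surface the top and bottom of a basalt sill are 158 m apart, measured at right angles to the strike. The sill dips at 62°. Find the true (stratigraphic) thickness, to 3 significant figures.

140 m

True thickness t = w · sin(dip) = 158 × sin 62°
t = 158 × 0.8829 = 139.506 m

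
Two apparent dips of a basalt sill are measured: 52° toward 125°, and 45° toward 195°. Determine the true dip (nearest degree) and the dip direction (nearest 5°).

true dip 55°, dip direction 150°

The two traces are lines in the plane: v₁ = (sin 125°·cos 52°, cos 125°·cos 52°, −sin 52°), v₂ = (sin 195°·cos 45°, cos 195°·cos 45°, −sin 45°).
The plane normal is n = v₁ × v₂ ∝ (0.289, -0.501, 0.409).
tan δ = √(n_x²+n_y²)/n_z = 0.578/0.409, so δ = 54.7°.
The horizontal component of n points toward azimuth atan2(n_x, n_y) = 150°, the dip direction.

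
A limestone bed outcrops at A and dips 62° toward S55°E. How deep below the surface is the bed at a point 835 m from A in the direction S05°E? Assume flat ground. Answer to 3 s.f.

1010 m

The hole lies 50° from the dip direction, so the down-dip offset is 835 × cos 50° = 536.73 m.
Depth = down-dip offset × tan(dip) = 536.73 × tan 62° = 536.73 × 1.8807
Depth = 1009.44 m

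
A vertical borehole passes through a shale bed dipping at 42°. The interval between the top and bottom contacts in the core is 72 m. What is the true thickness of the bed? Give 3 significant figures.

True thickness t = h · cos(dip) = 72 × cos 42°
t = 72 × 0.7431 = 53.506 m

53.5 m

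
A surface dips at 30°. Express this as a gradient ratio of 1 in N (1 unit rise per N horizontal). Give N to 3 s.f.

1 in 1.73

1 : N means tan θ = 1/N, so N = 1/tan 30° = 1/0.5774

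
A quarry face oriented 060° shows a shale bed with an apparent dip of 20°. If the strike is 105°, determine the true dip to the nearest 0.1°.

The section is 45° from the strike.
tan(true dip) = tan 20° / sin 45° = 0.5147
true dip = arctan 0.5147 = 27.24°

27.2°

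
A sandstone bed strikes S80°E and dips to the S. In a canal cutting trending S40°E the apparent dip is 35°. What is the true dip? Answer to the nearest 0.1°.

The section is 40° from the strike.
tan(true dip) = tan 35° / sin 40° = 1.0893
δ = arctan(1.0893) = 47.45°

47.4°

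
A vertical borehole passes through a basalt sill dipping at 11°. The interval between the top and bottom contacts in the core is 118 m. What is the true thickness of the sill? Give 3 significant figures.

116 m

True thickness t = h · cos(dip) = 118 × cos 11°
t = 118 × 0.9816 = 115.832 m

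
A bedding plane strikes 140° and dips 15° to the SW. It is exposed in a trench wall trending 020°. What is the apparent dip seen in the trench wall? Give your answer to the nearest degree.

13°

The section lies 60° from the strike.
tan α = tan 15° × sin 60° = 0.2679 × 0.8660 = 0.2321
apparent dip = arctan 0.2321 = 13.06°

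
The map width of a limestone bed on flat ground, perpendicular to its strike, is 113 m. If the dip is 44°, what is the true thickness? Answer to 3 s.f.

78.5 m

True thickness t = w · sin(dip) = 113 × sin 44°
t = 113 × 0.6947 = 78.496 m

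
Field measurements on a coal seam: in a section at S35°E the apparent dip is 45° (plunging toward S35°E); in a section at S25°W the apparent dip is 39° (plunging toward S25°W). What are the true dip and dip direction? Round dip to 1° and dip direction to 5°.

true dip 47°, dip direction 165°

Each apparent-dip line lies in the plane. As unit vectors (x east, y north, z up), v₁ plunges 45°→S35°E and v₂ plunges 39°→S25°W.
Cross product v₁ × v₂ gives the pole to the plane: n ∝ (0.134, -0.487, 0.476).
tan δ = √(n_x²+n_y²)/n_z = 0.505/0.476, so δ = 46.7°.
Dip direction = azimuth of (n_x, n_y) = atan2(0.134, -0.487) = 165°.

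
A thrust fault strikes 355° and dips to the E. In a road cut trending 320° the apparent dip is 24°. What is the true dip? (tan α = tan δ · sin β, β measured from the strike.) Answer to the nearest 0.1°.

β = acute angle between strike 355° and section 320° = 35°.
tan δ = tan α / sin β = tan 24° / sin 35° = 0.4452 / 0.5736 = 0.7762
δ = arctan(0.7762) = 37.82°

37.8°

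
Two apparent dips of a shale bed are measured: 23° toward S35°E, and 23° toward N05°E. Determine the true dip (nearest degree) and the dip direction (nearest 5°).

true dip 51°, dip direction 075°

Each apparent-dip line lies in the plane. As unit vectors (x east, y north, z up), v₁ plunges 23°→S35°E and v₂ plunges 23°→N05°E.
n = v₁ × v₂ = (0.653, 0.175, 0.545) (taken with n_z > 0).
True dip = arccos(n_z / |n|) = arccos(0.6274) = 51.1°.
The horizontal component of n points toward azimuth atan2(n_x, n_y) = 75°, the dip direction.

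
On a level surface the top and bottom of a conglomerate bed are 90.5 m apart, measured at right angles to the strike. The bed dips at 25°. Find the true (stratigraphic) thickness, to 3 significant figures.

True thickness t = w · sin(dip) = 90.5 × sin 25°
t = 90.5 × 0.4226 = 38.247 m

38.2 m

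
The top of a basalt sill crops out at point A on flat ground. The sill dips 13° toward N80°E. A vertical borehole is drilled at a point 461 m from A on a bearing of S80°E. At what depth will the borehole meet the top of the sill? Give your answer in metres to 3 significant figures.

The hole lies 20° from the dip direction, so the down-dip offset is 461 × cos 20° = 433.20 m.
Depth = down-dip offset × tan(dip) = 433.20 × tan 13° = 433.20 × 0.2309
Depth = 100.01 m

100 m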